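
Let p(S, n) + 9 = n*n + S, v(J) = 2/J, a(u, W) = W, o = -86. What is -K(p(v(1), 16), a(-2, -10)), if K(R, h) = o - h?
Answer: 76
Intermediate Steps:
p(S, n) = -9 + S + n² (p(S, n) = -9 + (n*n + S) = -9 + (n² + S) = -9 + (S + n²) = -9 + S + n²)
K(R, h) = -86 - h
-K(p(v(1), 16), a(-2, -10)) = -(-86 - 1*(-10)) = -(-86 + 10) = -1*(-76) = 76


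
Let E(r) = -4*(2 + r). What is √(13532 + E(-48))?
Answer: 6*√381 ≈ 117.12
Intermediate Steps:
E(r) = -8 - 4*r
√(13532 + E(-48)) = √(13532 + (-8 - 4*(-48))) = √(13532 + (-8 + 192)) = √(13532 + 184) = √13716 = 6*√381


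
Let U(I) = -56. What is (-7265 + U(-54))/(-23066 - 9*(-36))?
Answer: 7321/22742 ≈ 0.32192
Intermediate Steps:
(-7265 + U(-54))/(-23066 - 9*(-36)) = (-7265 - 56)/(-23066 - 9*(-36)) = -7321/(-23066 + 324) = -7321/(-22742) = -7321*(-1/22742) = 7321/22742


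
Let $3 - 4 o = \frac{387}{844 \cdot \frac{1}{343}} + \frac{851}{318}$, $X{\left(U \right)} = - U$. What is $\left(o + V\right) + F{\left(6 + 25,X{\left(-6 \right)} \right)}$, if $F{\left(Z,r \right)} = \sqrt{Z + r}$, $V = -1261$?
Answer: $- \frac{697946977}{536784} + \sqrt{37} \approx -1294.2$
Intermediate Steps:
$o = - \frac{21062353}{536784}$ ($o = \frac{3}{4} - \frac{\frac{387}{844 \cdot \frac{1}{343}} + \frac{851}{318}}{4} = \frac{3}{4} - \frac{\frac{387}{844 \cdot \frac{1}{343}} + 851 \cdot \frac{1}{318}}{4} = \frac{3}{4} - \frac{\frac{387}{\frac{844}{343}} + \frac{851}{318}}{4} = \frac{3}{4} - \frac{387 \cdot \frac{343}{844} + \frac{851}{318}}{4} = \frac{3}{4} - \frac{\frac{132741}{844} + \frac{851}{318}}{4} = \frac{3}{4} - \frac{21464941}{536784} = - \frac{21062353}{536784} \approx -39.238$)
$\left(o + V\right) + F{\left(6 + 25,X{\left(-6 \right)} \right)} = \left(- \frac{21062353}{536784} - 1261\right) + \sqrt{\left(6 + 25\right) - -6} = - \frac{697946977}{536784} + \sqrt{31 + 6} = - \frac{697946977}{536784} + \sqrt{37}$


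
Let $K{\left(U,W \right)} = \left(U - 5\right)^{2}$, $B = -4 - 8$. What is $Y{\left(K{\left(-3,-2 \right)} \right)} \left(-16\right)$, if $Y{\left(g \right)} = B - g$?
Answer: $1216$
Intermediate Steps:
$B = -12$
$K{\left(U,W \right)} = \left(-5 + U\right)^{2}$
$Y{\left(g \right)} = -12 - g$
$Y{\left(K{\left(-3,-2 \right)} \right)} \left(-16\right) = \left(-12 - \left(-5 - 3\right)^{2}\right) \left(-16\right) = \left(-12 - \left(-8\right)^{2}\right) \left(-16\right) = \left(-12 - 64\right) \left(-16\right) = \left(-76\right) \left(-16\right) = 1216$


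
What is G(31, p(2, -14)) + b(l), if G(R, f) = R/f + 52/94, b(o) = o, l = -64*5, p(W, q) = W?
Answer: -28571/94 ≈ -303.95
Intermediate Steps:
l = -320
G(R, f) = 26/47 + R/f (G(R, f) = R/f + 52*(1/94) = R/f + 26/47 = 26/47 + R/f)
G(31, p(2, -14)) + b(l) = (26/47 + 31/2) - 320 = 1509/94 - 320 = -28571/94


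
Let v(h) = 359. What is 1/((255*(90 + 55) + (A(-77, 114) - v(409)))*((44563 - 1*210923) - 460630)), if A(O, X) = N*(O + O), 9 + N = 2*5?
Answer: -1/22861309380 ≈ -4.3742e-11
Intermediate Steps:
N = 1 (N = -9 + 2*5 = -9 + 10 = 1)
A(O, X) = 2*O (A(O, X) = 1*(O + O) = 1*(2*O) = 2*O)
1/((255*(90 + 55) + (A(-77, 114) - v(409)))*((44563 - 1*210923) - 460630)) = 1/((255*(90 + 55) + (2*(-77) - 1*359))*((44563 - 1*210923) - 460630)) = 1/((255*145 + (-154 - 359))*((44563 - 210923) - 460630)) = 1/((36975 - 513)*(-166360 - 460630)) = 1/(36462*(-626990)) = 1/(-22861309380) = -1/22861309380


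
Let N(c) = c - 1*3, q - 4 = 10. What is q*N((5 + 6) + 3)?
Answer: 154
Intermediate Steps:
q = 14 (q = 4 + 10 = 14)
N(c) = -3 + c (N(c) = c - 3 = -3 + c)
q*N((5 + 6) + 3) = 14*(-3 + ((5 + 6) + 3)) = 14*(-3 + (11 + 3)) = 14*(-3 + 14) = 14*11 = 154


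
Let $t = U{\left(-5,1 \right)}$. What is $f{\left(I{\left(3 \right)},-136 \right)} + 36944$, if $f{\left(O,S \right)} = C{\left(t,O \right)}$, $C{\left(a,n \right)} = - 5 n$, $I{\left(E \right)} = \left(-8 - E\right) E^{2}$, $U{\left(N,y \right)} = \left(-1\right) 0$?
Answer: $37439$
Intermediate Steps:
$U{\left(N,y \right)} = 0$
$t = 0$
$I{\left(E \right)} = E^{2} \left(-8 - E\right)$
$f{\left(O,S \right)} = - 5 O$
$f{\left(I{\left(3 \right)},-136 \right)} + 36944 = - 5 \cdot 3^{2} \left(-8 - 3\right) + 36944 = - 5 \cdot 9 \left(-8 - 3\right) + 36944 = - 5 \cdot 9 \left(-11\right) + 36944 = \left(-5\right) \left(-99\right) + 36944 = 495 + 36944 = 37439$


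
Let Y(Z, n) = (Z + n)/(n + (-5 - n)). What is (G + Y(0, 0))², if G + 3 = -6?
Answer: 81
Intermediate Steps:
G = -9 (G = -3 - 6 = -9)
Y(Z, n) = -Z/5 - n/5 (Y(Z, n) = (Z + n)/(-5) = (Z + n)*(-⅕) = -Z/5 - n/5)
(G + Y(0, 0))² = (-9 + (-⅕*0 - ⅕*0))² = (-9 + (0 + 0))² = (-9 + 0)² = (-9)² = 81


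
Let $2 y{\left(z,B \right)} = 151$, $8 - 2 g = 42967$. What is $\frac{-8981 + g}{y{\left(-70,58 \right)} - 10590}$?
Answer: $\frac{60921}{21029} \approx 2.897$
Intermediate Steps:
$g = - \frac{42959}{2}$ ($g = 4 - \frac{42967}{2} = - \frac{42959}{2} \approx -21480.0$)
$y{\left(z,B \right)} = \frac{151}{2}$ ($y{\left(z,B \right)} = \frac{1}{2} \cdot 151 = \frac{151}{2}$)
$\frac{-8981 + g}{y{\left(-70,58 \right)} - 10590} = \frac{-8981 - \frac{42959}{2}}{\frac{151}{2} - 10590} = - \frac{60921}{2 \left(- \frac{21029}{2}\right)} = \left(- \frac{60921}{2}\right) \left(- \frac{2}{21029}\right) = \frac{60921}{21029}$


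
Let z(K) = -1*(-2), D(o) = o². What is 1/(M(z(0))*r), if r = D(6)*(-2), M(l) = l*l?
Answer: -1/288 ≈ -0.0034722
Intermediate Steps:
z(K) = 2
M(l) = l²
r = -72 (r = 6²*(-2) = 36*(-2) = -72)
1/(M(z(0))*r) = 1/(2²*(-72)) = 1/(4*(-72)) = 1/(-288) = -1/288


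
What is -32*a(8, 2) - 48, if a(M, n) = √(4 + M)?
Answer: -48 - 64*√3 ≈ -158.85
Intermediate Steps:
-32*a(8, 2) - 48 = -32*√(4 + 8) - 48 = -64*√3 - 48 = -48 - 64*√3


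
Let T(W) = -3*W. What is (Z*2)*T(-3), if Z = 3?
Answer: 54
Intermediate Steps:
(Z*2)*T(-3) = (3*2)*(-3*(-3)) = 6*9 = 54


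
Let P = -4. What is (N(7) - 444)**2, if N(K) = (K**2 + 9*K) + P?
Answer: 112896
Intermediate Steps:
N(K) = -4 + K**2 + 9*K (N(K) = (K**2 + 9*K) - 4 = -4 + K**2 + 9*K)
(N(7) - 444)**2 = ((-4 + 7**2 + 9*7) - 444)**2 = ((-4 + 49 + 63) - 444)**2 = (108 - 444)**2 = (-336)**2 = 112896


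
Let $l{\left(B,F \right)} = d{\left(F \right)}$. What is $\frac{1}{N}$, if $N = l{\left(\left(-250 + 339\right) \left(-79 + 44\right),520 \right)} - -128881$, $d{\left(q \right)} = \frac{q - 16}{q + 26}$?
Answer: $\frac{13}{1675465} \approx 7.759 \cdot 10^{-6}$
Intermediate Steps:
$d{\left(q \right)} = \frac{-16 + q}{26 + q}$
$l{\left(B,F \right)} = \frac{-16 + F}{26 + F}$
$N = \frac{1675465}{13}$ ($N = \frac{-16 + 520}{26 + 520} - -128881 = \frac{1}{546} \cdot 504 + 128881 = \frac{12}{13} + 128881 = \frac{1675465}{13} \approx 1.2888 \cdot 10^{5}$)
$\frac{1}{N} = \frac{1}{\frac{1675465}{13}} = \frac{13}{1675465}$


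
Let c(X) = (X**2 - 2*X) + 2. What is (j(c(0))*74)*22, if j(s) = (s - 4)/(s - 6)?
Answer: 814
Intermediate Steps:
c(X) = 2 + X**2 - 2*X
j(s) = (-4 + s)/(-6 + s)
(j(c(0))*74)*22 = (((-4 + (2 + 0**2 - 2*0))/(-6 + (2 + 0**2 - 2*0)))*74)*22 = (((-4 + (2 + 0 + 0))/(-6 + (2 + 0 + 0)))*74)*22 = (((-4 + 2)/(-6 + 2))*74)*22 = ((-2/(-4))*74)*22 = (-1/4*(-2)*74)*22 = ((1/2)*74)*22 = 37*22 = 814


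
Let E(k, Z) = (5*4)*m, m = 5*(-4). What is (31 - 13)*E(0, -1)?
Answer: -7200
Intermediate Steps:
m = -20
E(k, Z) = -400 (E(k, Z) = (5*4)*(-20) = 20*(-20) = -400)
(31 - 13)*E(0, -1) = (31 - 13)*(-400) = 18*(-400) = -7200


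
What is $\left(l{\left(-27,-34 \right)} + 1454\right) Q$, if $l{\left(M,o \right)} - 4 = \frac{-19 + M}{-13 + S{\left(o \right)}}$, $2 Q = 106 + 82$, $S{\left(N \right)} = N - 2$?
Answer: $\frac{6719872}{49} \approx 1.3714 \cdot 10^{5}$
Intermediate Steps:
$S{\left(N \right)} = -2 + N$
$Q = 94$ ($Q = \frac{106 + 82}{2} = \frac{1}{2} \cdot 188 = 94$)
$l{\left(M,o \right)} = 4 + \frac{-19 + M}{-15 + o}$ ($l{\left(M,o \right)} = 4 + \frac{-19 + M}{-13 + \left(-2 + o\right)} = 4 + \frac{-19 + M}{-15 + o}$)
$\left(l{\left(-27,-34 \right)} + 1454\right) Q = \left(\frac{-79 - 27 + 4 \left(-34\right)}{-15 - 34} + 1454\right) 94 = \left(\frac{-79 - 27 - 136}{-49} + 1454\right) 94 = \left(\left(- \frac{1}{49}\right) \left(-242\right) + 1454\right) 94 = \left(\frac{242}{49} + 1454\right) 94 = \frac{71488}{49} \cdot 94 = \frac{6719872}{49}$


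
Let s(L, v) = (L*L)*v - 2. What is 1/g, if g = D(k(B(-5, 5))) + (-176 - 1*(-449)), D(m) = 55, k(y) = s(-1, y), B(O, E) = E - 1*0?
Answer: 1/328 ≈ 0.0030488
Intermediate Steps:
s(L, v) = -2 + v*L² (s(L, v) = L²*v - 2 = v*L² - 2 = -2 + v*L²)
B(O, E) = E (B(O, E) = E + 0 = E)
k(y) = -2 + y (k(y) = -2 + y*(-1)² = -2 + y*1 = -2 + y)
g = 328 (g = 55 + (-176 - 1*(-449)) = 55 + (-176 + 449) = 55 + 273 = 328)
1/g = 1/328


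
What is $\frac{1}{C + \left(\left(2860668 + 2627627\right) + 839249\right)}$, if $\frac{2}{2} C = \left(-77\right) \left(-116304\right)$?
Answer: $\frac{1}{15282952} \approx 6.5432 \cdot 10^{-8}$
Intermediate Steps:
$C = 8955408$ ($C = \left(-77\right) \left(-116304\right) = 8955408$)
$\frac{1}{C + \left(\left(2860668 + 2627627\right) + 839249\right)} = \frac{1}{8955408 + \left(\left(2860668 + 2627627\right) + 839249\right)} = \frac{1}{8955408 + \left(5488295 + 839249\right)} = \frac{1}{8955408 + 6327544} = \frac{1}{15282952}$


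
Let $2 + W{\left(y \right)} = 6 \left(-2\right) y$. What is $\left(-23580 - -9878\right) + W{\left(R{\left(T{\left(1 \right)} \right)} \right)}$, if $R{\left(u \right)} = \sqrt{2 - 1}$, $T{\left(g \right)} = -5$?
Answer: $-13716$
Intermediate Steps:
$R{\left(u \right)} = 1$ ($R{\left(u \right)} = \sqrt{1} = 1$)
$W{\left(y \right)} = -2 - 12 y$ ($W{\left(y \right)} = -2 + 6 \left(-2\right) y = -2 - 12 y$)
$\left(-23580 - -9878\right) + W{\left(R{\left(T{\left(1 \right)} \right)} \right)} = \left(-23580 - -9878\right) - 14 = \left(-23580 + 9878\right) - 14 = -13702 - 14 = -13716$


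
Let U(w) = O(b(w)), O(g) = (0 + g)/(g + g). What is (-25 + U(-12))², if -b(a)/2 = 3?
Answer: 2401/4 ≈ 600.25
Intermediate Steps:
b(a) = -6 (b(a) = -2*3 = -6)
O(g) = ½ (O(g) = g/((2*g)) = g*(1/(2*g)) = ½)
U(w) = ½
(-25 + U(-12))² = (-25 + ½)² = (-49/2)² = 2401/4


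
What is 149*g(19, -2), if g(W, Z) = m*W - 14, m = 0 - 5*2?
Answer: -30396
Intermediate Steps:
m = -10 (m = 0 - 10 = -10)
g(W, Z) = -14 - 10*W (g(W, Z) = -10*W - 14 = -14 - 10*W)
149*g(19, -2) = 149*(-14 - 10*19) = 149*(-14 - 190) = 149*(-204) = -30396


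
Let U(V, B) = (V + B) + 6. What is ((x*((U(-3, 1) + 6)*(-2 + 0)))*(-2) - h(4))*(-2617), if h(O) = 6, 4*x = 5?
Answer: -115148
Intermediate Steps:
x = 5/4 (x = (1/4)*5 = 5/4 ≈ 1.2500)
U(V, B) = 6 + B + V (U(V, B) = (B + V) + 6 = 6 + B + V)
((x*((U(-3, 1) + 6)*(-2 + 0)))*(-2) - h(4))*(-2617) = ((5*(((6 + 1 - 3) + 6)*(-2 + 0))/4)*(-2) - 1*6)*(-2617) = ((5*((4 + 6)*(-2))/4)*(-2) - 6)*(-2617) = ((5*(10*(-2))/4)*(-2) - 6)*(-2617) = (((5/4)*(-20))*(-2) - 6)*(-2617) = (-25*(-2) - 6)*(-2617) = (50 - 6)*(-2617) = 44*(-2617) = -115148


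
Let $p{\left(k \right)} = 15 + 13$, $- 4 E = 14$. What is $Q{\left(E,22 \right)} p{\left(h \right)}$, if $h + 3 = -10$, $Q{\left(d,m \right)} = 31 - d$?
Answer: $966$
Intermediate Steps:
$E = - \frac{7}{2}$ ($E = \left(- \frac{1}{4}\right) 14 = - \frac{7}{2} \approx -3.5$)
$h = -13$ ($h = -3 - 10 = -13$)
$p{\left(k \right)} = 28$
$Q{\left(E,22 \right)} p{\left(h \right)} = \left(31 - - \frac{7}{2}\right) 28 = \left(31 + \frac{7}{2}\right) 28 = \frac{69}{2} \cdot 28 = 966$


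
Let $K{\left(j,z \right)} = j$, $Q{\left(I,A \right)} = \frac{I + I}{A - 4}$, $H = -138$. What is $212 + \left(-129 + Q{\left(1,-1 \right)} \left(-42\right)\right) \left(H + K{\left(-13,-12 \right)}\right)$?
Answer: $\frac{85771}{5} \approx 17154.0$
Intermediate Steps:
$Q{\left(I,A \right)} = \frac{2 I}{-4 + A}$
$212 + \left(-129 + Q{\left(1,-1 \right)} \left(-42\right)\right) \left(H + K{\left(-13,-12 \right)}\right) = 212 + \left(-129 + 2 \cdot 1 \frac{1}{-4 - 1} \left(-42\right)\right) \left(-138 - 13\right) = 212 + \left(-129 + 2 \cdot 1 \frac{1}{-5} \left(-42\right)\right) \left(-151\right) = 212 + \left(-129 + 2 \cdot 1 \left(- \frac{1}{5}\right) \left(-42\right)\right) \left(-151\right) = 212 + \left(-129 - - \frac{84}{5}\right) \left(-151\right) = 212 + \left(-129 + \frac{84}{5}\right) \left(-151\right) = 212 - - \frac{84711}{5} = 212 + \frac{84711}{5} = \frac{85771}{5}$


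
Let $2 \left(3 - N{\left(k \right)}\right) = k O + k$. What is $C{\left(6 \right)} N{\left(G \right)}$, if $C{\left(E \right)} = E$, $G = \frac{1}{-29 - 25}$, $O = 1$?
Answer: $\frac{163}{9} \approx 18.111$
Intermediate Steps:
$G = - \frac{1}{54}$ ($G = \frac{1}{-54} = - \frac{1}{54} \approx -0.018519$)
$N{\left(k \right)} = 3 - k$ ($N{\left(k \right)} = 3 - \frac{k 1 + k}{2} = 3 - \frac{k + k}{2} = 3 - \frac{2 k}{2} = 3 - k$)
$C{\left(6 \right)} N{\left(G \right)} = 6 \left(3 - - \frac{1}{54}\right) = 6 \left(3 + \frac{1}{54}\right) = 6 \cdot \frac{163}{54} = \frac{163}{9}$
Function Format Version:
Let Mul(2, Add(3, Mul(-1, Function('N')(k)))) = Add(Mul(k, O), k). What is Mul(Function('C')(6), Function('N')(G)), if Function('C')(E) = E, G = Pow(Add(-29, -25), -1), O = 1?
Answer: Rational(163, 9) ≈ 18.111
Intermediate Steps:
G = Rational(-1, 54) (G = Pow(-54, -1) = Rational(-1, 54) ≈ -0.018519)
Function('N')(k) = Add(3, Mul(-1, k)) (Function('N')(k) = Add(3, Mul(Rational(-1, 2), Add(Mul(k, 1), k))) = Add(3, Mul(Rational(-1, 2), Add(k, k))) = Add(3, Mul(Rational(-1, 2), Mul(2, k))) = Add(3, Mul(-1, k)))
Mul(Function('C')(6), Function('N')(G)) = Mul(6, Add(3, Mul(-1, Rational(-1, 54)))) = Mul(6, Add(3, Rational(1, 54))) = Mul(6, Rational(163, 54)) = Rational(163, 9)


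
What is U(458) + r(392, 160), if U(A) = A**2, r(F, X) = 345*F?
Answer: 345004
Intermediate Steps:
U(458) + r(392, 160) = 458**2 + 345*392 = 209764 + 135240 = 345004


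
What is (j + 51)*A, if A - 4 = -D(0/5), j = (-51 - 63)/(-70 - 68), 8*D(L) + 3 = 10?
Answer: 3725/23 ≈ 161.96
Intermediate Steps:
D(L) = 7/8 (D(L) = -3/8 + (1/8)*10 = -3/8 + 5/4 = 7/8)
j = 19/23 (j = -114/(-138) = -114*(-1/138) = 19/23 ≈ 0.82609)
A = 25/8 (A = 4 - 1*7/8 = 4 - 7/8 = 25/8 ≈ 3.1250)
(j + 51)*A = (19/23 + 51)*(25/8) = (1192/23)*(25/8) = 3725/23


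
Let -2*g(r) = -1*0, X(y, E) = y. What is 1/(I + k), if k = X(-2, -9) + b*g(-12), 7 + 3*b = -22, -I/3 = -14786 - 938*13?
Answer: 1/80938 ≈ 1.2355e-5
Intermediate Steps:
g(r) = 0 (g(r) = -(-1)*0/2 = -½*0 = 0)
I = 80940 (I = -3*(-14786 - 938*13) = -3*(-14786 - 12194) = -3*(-26980) = 80940)
b = -29/3 (b = -7/3 + (⅓)*(-22) = -7/3 - 22/3 = -29/3 ≈ -9.6667)
k = -2 (k = -2 - 29/3*0 = -2 + 0 = -2)
1/(I + k) = 1/(80940 - 2) = 1/80938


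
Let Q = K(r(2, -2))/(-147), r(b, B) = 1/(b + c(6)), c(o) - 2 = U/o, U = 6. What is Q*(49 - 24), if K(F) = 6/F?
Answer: -250/49 ≈ -5.1020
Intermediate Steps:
c(o) = 2 + 6/o
r(b, B) = 1/(3 + b) (r(b, B) = 1/(b + (2 + 6/6)) = 1/(b + (2 + 6*(⅙))) = 1/(b + (2 + 1)) = 1/(b + 3) = 1/(3 + b))
Q = -10/49 (Q = (6/(1/(3 + 2)))/(-147) = (6/(1/5))*(-1/147) = (6/(⅕))*(-1/147) = (6*5)*(-1/147) = 30*(-1/147) = -10/49 ≈ -0.20408)
Q*(49 - 24) = -10*(49 - 24)/49 = -10/49*25 = -250/49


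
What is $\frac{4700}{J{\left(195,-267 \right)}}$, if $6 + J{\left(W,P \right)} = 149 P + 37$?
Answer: $- \frac{1175}{9938} \approx -0.11823$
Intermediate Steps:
$J{\left(W,P \right)} = 31 + 149 P$ ($J{\left(W,P \right)} = -6 + \left(149 P + 37\right) = -6 + \left(37 + 149 P\right) = 31 + 149 P$)
$\frac{4700}{J{\left(195,-267 \right)}} = \frac{4700}{31 + 149 \left(-267\right)} = \frac{4700}{31 - 39783} = \frac{4700}{-39752} = 4700 \left(- \frac{1}{39752}\right) = - \frac{1175}{9938}$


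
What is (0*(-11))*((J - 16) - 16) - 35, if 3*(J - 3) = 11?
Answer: -35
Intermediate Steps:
J = 20/3 (J = 3 + (⅓)*11 = 3 + 11/3 = 20/3 ≈ 6.6667)
(0*(-11))*((J - 16) - 16) - 35 = (0*(-11))*((20/3 - 16) - 16) - 35 = 0*(-28/3 - 16) - 35 = 0*(-76/3) - 35 = 0 - 35 = -35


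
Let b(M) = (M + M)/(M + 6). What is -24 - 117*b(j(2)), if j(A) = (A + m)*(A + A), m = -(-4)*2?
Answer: -5232/23 ≈ -227.48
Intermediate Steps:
m = 8 (m = -1*(-8) = 8)
j(A) = 2*A*(8 + A) (j(A) = (A + 8)*(A + A) = (8 + A)*(2*A) = 2*A*(8 + A))
b(M) = 2*M/(6 + M) (b(M) = (2*M)/(6 + M) = 2*M/(6 + M))
-24 - 117*b(j(2)) = -24 - 234*2*2*(8 + 2)/(6 + 2*2*(8 + 2)) = -24 - 234*2*2*10/(6 + 2*2*10) = -24 - 234*40/(6 + 40) = -24 - 234*40/46 = -24 - 117*40/23 = -24 - 4680/23 = -5232/23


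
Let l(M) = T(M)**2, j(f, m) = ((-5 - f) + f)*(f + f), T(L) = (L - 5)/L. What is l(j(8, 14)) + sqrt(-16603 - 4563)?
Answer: 289/256 + I*sqrt(21166) ≈ 1.1289 + 145.49*I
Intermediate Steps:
T(L) = (-5 + L)/L
j(f, m) = -10*f
l(M) = (-5 + M)**2/M**2 (l(M) = ((-5 + M)/M)**2 = (-5 + M)**2/M**2)
l(j(8, 14)) + sqrt(-16603 - 4563) = (-5 - 10*8)**2/(-10*8)**2 + sqrt(-16603 - 4563) = (-5 - 80)**2/(-80)**2 + sqrt(-21166) = (1/6400)*(-85)**2 + I*sqrt(21166) = (1/6400)*7225 + I*sqrt(21166) = 289/256 + I*sqrt(21166)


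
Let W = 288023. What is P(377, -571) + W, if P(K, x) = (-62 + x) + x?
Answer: 286819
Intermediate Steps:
P(K, x) = -62 + 2*x
P(377, -571) + W = (-62 + 2*(-571)) + 288023 = (-62 - 1142) + 288023 = -1204 + 288023 = 286819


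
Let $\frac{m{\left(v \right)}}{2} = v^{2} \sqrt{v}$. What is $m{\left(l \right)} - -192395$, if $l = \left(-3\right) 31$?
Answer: $192395 + 17298 i \sqrt{93} \approx 1.924 \cdot 10^{5} + 1.6682 \cdot 10^{5} i$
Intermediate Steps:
$l = -93$
$m{\left(v \right)} = 2 v^{\frac{5}{2}}$ ($m{\left(v \right)} = 2 v^{2} \sqrt{v} = 2 v^{\frac{5}{2}}$)
$m{\left(l \right)} - -192395 = 2 \left(-93\right)^{\frac{5}{2}} - -192395 = 2 \cdot 8649 i \sqrt{93} + 192395 = 17298 i \sqrt{93} + 192395 = 192395 + 17298 i \sqrt{93}$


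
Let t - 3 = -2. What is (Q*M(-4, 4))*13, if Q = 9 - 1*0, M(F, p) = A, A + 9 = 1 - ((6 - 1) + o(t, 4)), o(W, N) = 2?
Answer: -1755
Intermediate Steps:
t = 1 (t = 3 - 2 = 1)
A = -15 (A = -9 + (1 - ((6 - 1) + 2)) = -9 + (1 - (5 + 2)) = -9 + (1 - 1*7) = -9 + (1 - 7) = -9 - 6 = -15)
M(F, p) = -15
Q = 9 (Q = 9 + 0 = 9)
(Q*M(-4, 4))*13 = (9*(-15))*13 = -135*13 = -1755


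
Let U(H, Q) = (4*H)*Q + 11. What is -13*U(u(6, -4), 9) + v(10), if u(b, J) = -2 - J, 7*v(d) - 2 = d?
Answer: -7541/7 ≈ -1077.3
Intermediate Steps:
v(d) = 2/7 + d/7
U(H, Q) = 11 + 4*H*Q (U(H, Q) = 4*H*Q + 11 = 11 + 4*H*Q)
-13*U(u(6, -4), 9) + v(10) = -13*(11 + 4*(-2 - 1*(-4))*9) + (2/7 + (⅐)*10) = -13*(11 + 4*(-2 + 4)*9) + (2/7 + 10/7) = -13*(11 + 4*2*9) + 12/7 = -13*(11 + 72) + 12/7 = -13*83 + 12/7 = -1079 + 12/7 = -7541/7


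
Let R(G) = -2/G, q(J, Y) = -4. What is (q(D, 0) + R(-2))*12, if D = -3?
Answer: -36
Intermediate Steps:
(q(D, 0) + R(-2))*12 = (-4 - 2/(-2))*12 = (-4 - 2*(-½))*12 = (-4 + 1)*12 = -3*12 = -36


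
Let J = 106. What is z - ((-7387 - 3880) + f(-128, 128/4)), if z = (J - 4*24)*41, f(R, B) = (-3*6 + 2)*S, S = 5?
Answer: 11757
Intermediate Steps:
f(R, B) = -80 (f(R, B) = (-3*6 + 2)*5 = (-18 + 2)*5 = -16*5 = -80)
z = 410 (z = (106 - 4*24)*41 = (106 - 96)*41 = 10*41 = 410)
z - ((-7387 - 3880) + f(-128, 128/4)) = 410 - ((-7387 - 3880) - 80) = 410 - (-11267 - 80) = 410 - 1*(-11347) = 410 + 11347 = 11757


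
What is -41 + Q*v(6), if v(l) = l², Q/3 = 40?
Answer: 4279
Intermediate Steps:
Q = 120 (Q = 3*40 = 120)
-41 + Q*v(6) = -41 + 120*6² = -41 + 120*36 = -41 + 4320 = 4279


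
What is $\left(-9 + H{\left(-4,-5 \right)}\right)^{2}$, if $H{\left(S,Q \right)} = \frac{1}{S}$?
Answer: $\frac{1369}{16} \approx 85.563$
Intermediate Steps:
$\left(-9 + H{\left(-4,-5 \right)}\right)^{2} = \left(-9 + \frac{1}{-4}\right)^{2} = \left(-9 - \frac{1}{4}\right)^{2} = \left(- \frac{37}{4}\right)^{2} = \frac{1369}{16}$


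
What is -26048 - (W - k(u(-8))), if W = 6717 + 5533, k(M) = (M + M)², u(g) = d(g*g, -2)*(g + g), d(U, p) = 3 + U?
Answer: 4558438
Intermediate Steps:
u(g) = 2*g*(3 + g²) (u(g) = (3 + g*g)*(g + g) = (3 + g²)*(2*g) = 2*g*(3 + g²))
k(M) = 4*M² (k(M) = (2*M)² = 4*M²)
W = 12250
-26048 - (W - k(u(-8))) = -26048 - (12250 - 4*(2*(-8)*(3 + (-8)²))²) = -26048 - (12250 - 4*(2*(-8)*(3 + 64))²) = -26048 - (12250 - 4*(2*(-8)*67)²) = -26048 - (12250 - 4*(-1072)²) = -26048 - (12250 - 4*1149184) = -26048 - (12250 - 1*4596736) = -26048 - (12250 - 4596736) = -26048 - 1*(-4584486) = -26048 + 4584486 = 4558438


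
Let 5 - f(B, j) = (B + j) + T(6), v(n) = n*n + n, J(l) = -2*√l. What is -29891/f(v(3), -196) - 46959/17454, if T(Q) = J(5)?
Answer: -33427031135/207708418 + 59782*√5/35701 ≈ -157.19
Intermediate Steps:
T(Q) = -2*√5
v(n) = n + n² (v(n) = n² + n = n + n²)
f(B, j) = 5 - B - j + 2*√5 (f(B, j) = 5 - ((B + j) - 2*√5) = 5 - (B + j - 2*√5) = 5 + (-B - j + 2*√5) = 5 - B - j + 2*√5)
-29891/f(v(3), -196) - 46959/17454 = -29891/(5 - 3*(1 + 3) - 1*(-196) + 2*√5) - 46959/17454 = -29891/(5 - 3*4 + 196 + 2*√5) - 46959*1/17454 = -29891/(5 - 1*12 + 196 + 2*√5) - 15653/5818 = -29891/(5 - 12 + 196 + 2*√5) - 15653/5818 = -29891/(189 + 2*√5) - 15653/5818 = -15653/5818 - 29891/(189 + 2*√5)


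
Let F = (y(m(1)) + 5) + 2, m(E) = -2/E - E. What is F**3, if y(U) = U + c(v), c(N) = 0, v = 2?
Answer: 64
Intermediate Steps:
m(E) = -E - 2/E
y(U) = U (y(U) = U + 0 = U)
F = 4 (F = ((-1*1 - 2/1) + 5) + 2 = ((-1 - 2*1) + 5) + 2 = ((-1 - 2) + 5) + 2 = (-3 + 5) + 2 = 2 + 2 = 4)
F**3 = 4**3 = 64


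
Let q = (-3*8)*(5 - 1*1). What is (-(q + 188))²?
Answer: 8464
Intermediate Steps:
q = -96 (q = -24*(5 - 1) = -24*4 = -96)
(-(q + 188))² = (-(-96 + 188))² = (-1*92)² = (-92)² = 8464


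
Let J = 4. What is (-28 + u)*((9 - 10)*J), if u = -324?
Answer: 1408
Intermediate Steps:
(-28 + u)*((9 - 10)*J) = (-28 - 324)*((9 - 10)*4) = -(-352)*4 = -352*(-4) = 1408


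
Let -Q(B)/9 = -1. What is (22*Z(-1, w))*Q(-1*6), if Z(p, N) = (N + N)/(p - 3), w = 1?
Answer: -99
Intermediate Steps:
Q(B) = 9 (Q(B) = -9*(-1) = 9)
Z(p, N) = 2*N/(-3 + p) (Z(p, N) = (2*N)/(-3 + p) = 2*N/(-3 + p))
(22*Z(-1, w))*Q(-1*6) = (22*(2*1/(-3 - 1)))*9 = (22*(2*1/(-4)))*9 = (22*(2*1*(-¼)))*9 = (22*(-½))*9 = -11*9 = -99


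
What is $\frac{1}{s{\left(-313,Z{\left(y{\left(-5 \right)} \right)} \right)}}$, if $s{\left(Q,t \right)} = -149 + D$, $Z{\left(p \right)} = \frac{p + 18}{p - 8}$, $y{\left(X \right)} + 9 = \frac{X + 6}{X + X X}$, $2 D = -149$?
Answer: $- \frac{2}{447} \approx -0.0044743$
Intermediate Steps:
$D = - \frac{149}{2}$ ($D = \frac{1}{2} \left(-149\right) = - \frac{149}{2} \approx -74.5$)
$y{\left(X \right)} = -9 + \frac{6 + X}{X + X^{2}}$ ($y{\left(X \right)} = -9 + \frac{X + 6}{X + X X} = -9 + \frac{6 + X}{X + X^{2}}$)
$Z{\left(p \right)} = \frac{18 + p}{-8 + p}$
$s{\left(Q,t \right)} = - \frac{447}{2}$ ($s{\left(Q,t \right)} = -149 - \frac{149}{2} = - \frac{447}{2}$)
$\frac{1}{s{\left(-313,Z{\left(y{\left(-5 \right)} \right)} \right)}} = \frac{1}{- \frac{447}{2}} = - \frac{2}{447}$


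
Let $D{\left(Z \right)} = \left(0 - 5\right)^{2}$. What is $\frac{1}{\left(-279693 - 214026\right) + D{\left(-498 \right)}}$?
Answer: $- \frac{1}{493694} \approx -2.0255 \cdot 10^{-6}$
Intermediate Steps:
$D{\left(Z \right)} = 25$ ($D{\left(Z \right)} = \left(0 - 5\right)^{2} = \left(-5\right)^{2} = 25$)
$\frac{1}{\left(-279693 - 214026\right) + D{\left(-498 \right)}} = \frac{1}{\left(-279693 - 214026\right) + 25} = \frac{1}{-493719 + 25} = \frac{1}{-493694} = - \frac{1}{493694}$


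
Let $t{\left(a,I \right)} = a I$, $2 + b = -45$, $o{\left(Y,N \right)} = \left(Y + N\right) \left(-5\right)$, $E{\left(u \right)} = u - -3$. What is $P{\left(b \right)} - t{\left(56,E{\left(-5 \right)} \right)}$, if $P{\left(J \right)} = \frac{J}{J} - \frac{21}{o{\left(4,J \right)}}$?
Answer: $\frac{24274}{215} \approx 112.9$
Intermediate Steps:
$E{\left(u \right)} = 3 + u$ ($E{\left(u \right)} = u + 3 = 3 + u$)
$o{\left(Y,N \right)} = - 5 N - 5 Y$ ($o{\left(Y,N \right)} = \left(N + Y\right) \left(-5\right) = - 5 N - 5 Y$)
$b = -47$ ($b = -2 - 45 = -47$)
$t{\left(a,I \right)} = I a$
$P{\left(J \right)} = 1 - \frac{21}{-20 - 5 J}$ ($P{\left(J \right)} = \frac{J}{J} - \frac{21}{- 5 J - 20} = 1 - \frac{21}{- 5 J - 20} = 1 - \frac{21}{-20 - 5 J}$)
$P{\left(b \right)} - t{\left(56,E{\left(-5 \right)} \right)} = \frac{\frac{41}{5} - 47}{4 - 47} - \left(3 - 5\right) 56 = \frac{1}{-43} \left(- \frac{194}{5}\right) - \left(-2\right) 56 = \left(- \frac{1}{43}\right) \left(- \frac{194}{5}\right) - -112 = \frac{194}{215} + 112 = \frac{24274}{215}$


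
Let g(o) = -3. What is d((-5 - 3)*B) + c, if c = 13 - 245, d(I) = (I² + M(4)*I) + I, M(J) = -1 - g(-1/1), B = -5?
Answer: 1488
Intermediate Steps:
M(J) = 2 (M(J) = -1 - 1*(-3) = -1 + 3 = 2)
d(I) = I² + 3*I (d(I) = (I² + 2*I) + I = I² + 3*I)
c = -232
d((-5 - 3)*B) + c = ((-5 - 3)*(-5))*(3 + (-5 - 3)*(-5)) - 232 = (-8*(-5))*(3 - 8*(-5)) - 232 = 40*(3 + 40) - 232 = 40*43 - 232 = 1720 - 232 = 1488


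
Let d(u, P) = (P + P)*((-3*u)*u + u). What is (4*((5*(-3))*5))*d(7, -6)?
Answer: -504000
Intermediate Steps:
d(u, P) = 2*P*(u - 3*u**2) (d(u, P) = (2*P)*(-3*u**2 + u) = (2*P)*(u - 3*u**2) = 2*P*(u - 3*u**2))
(4*((5*(-3))*5))*d(7, -6) = (4*((5*(-3))*5))*(2*(-6)*7*(1 - 3*7)) = (4*(-15*5))*(2*(-6)*7*(1 - 21)) = (4*(-75))*(2*(-6)*7*(-20)) = -300*1680 = -504000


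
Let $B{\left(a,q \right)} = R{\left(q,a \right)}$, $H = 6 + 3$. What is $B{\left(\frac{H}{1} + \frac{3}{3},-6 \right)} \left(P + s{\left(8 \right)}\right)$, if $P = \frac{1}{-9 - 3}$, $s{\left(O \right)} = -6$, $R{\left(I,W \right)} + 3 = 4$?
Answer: $- \frac{73}{12} \approx -6.0833$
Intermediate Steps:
$H = 9$
$R{\left(I,W \right)} = 1$ ($R{\left(I,W \right)} = -3 + 4 = 1$)
$P = - \frac{1}{12}$ ($P = \frac{1}{-12} = - \frac{1}{12} \approx -0.083333$)
$B{\left(a,q \right)} = 1$
$B{\left(\frac{H}{1} + \frac{3}{3},-6 \right)} \left(P + s{\left(8 \right)}\right) = 1 \left(- \frac{1}{12} - 6\right) = 1 \left(- \frac{73}{12}\right) = - \frac{73}{12}$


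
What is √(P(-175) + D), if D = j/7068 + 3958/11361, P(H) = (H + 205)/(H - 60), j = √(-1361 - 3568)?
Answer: √(87331603721764080 + 55978708641807*I*√4929)/629013126 ≈ 0.46993 + 0.010569*I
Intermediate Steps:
j = I*√4929 (j = √(-4929) = I*√4929 ≈ 70.207*I)
P(H) = (205 + H)/(-60 + H)
D = 3958/11361 + I*√4929/7068 (D = (I*√4929)/7068 + 3958/11361 = (I*√4929)*(1/7068) + 3958*(1/11361) = I*√4929/7068 + 3958/11361 = 3958/11361 + I*√4929/7068 ≈ 0.34838 + 0.0099331*I)
√(P(-175) + D) = √((205 - 175)/(-60 - 175) + (3958/11361 + I*√4929/7068)) = √(30/(-235) + (3958/11361 + I*√4929/7068)) = √(-1/235*30 + (3958/11361 + I*√4929/7068)) = √(-6/47 + (3958/11361 + I*√4929/7068)) = √(117860/533967 + I*√4929/7068)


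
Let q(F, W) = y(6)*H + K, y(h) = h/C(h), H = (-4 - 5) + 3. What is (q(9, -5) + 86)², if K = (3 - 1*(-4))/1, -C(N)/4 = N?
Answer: 35721/4 ≈ 8930.3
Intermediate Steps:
C(N) = -4*N
H = -6 (H = -9 + 3 = -6)
y(h) = -¼ (y(h) = h/((-4*h)) = h*(-1/(4*h)) = -¼)
K = 7 (K = (3 + 4)*1 = 7*1 = 7)
q(F, W) = 17/2 (q(F, W) = -¼*(-6) + 7 = 3/2 + 7 = 17/2)
(q(9, -5) + 86)² = (17/2 + 86)² = (189/2)² = 35721/4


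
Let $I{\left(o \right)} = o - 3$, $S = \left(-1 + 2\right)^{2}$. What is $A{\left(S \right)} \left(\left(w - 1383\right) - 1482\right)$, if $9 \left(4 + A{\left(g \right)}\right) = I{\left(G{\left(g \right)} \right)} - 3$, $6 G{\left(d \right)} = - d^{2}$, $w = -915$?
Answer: $17710$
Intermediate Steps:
$S = 1$ ($S = 1^{2} = 1$)
$G{\left(d \right)} = - \frac{d^{2}}{6}$ ($G{\left(d \right)} = \frac{\left(-1\right) d^{2}}{6} = - \frac{d^{2}}{6}$)
$I{\left(o \right)} = -3 + o$
$A{\left(g \right)} = - \frac{14}{3} - \frac{g^{2}}{54}$ ($A{\left(g \right)} = -4 + \frac{\left(-3 - \frac{g^{2}}{6}\right) - 3}{9} = -4 + \frac{-6 - \frac{g^{2}}{6}}{9} = -4 - \left(\frac{2}{3} + \frac{g^{2}}{54}\right) = - \frac{14}{3} - \frac{g^{2}}{54}$)
$A{\left(S \right)} \left(\left(w - 1383\right) - 1482\right) = \left(- \frac{14}{3} - \frac{1^{2}}{54}\right) \left(\left(-915 - 1383\right) - 1482\right) = \left(- \frac{14}{3} - \frac{1}{54}\right) \left(\left(-915 - 1383\right) - 1482\right) = \left(- \frac{14}{3} - \frac{1}{54}\right) \left(-2298 - 1482\right) = \left(- \frac{253}{54}\right) \left(-3780\right) = 17710$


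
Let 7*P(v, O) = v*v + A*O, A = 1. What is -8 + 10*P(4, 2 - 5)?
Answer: 74/7 ≈ 10.571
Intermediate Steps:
P(v, O) = O/7 + v²/7 (P(v, O) = (v*v + 1*O)/7 = (v² + O)/7 = (O + v²)/7 = O/7 + v²/7)
-8 + 10*P(4, 2 - 5) = -8 + 10*((2 - 5)/7 + (⅐)*4²) = -8 + 10*((⅐)*(-3) + (⅐)*16) = -8 + 10*(-3/7 + 16/7) = -8 + 10*(13/7) = -8 + 130/7 = 74/7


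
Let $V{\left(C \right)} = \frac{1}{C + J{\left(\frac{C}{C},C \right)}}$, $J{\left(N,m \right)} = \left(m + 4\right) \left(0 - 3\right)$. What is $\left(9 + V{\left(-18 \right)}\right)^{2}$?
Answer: $\frac{47089}{576} \approx 81.752$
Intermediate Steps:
$J{\left(N,m \right)} = -12 - 3 m$ ($J{\left(N,m \right)} = \left(4 + m\right) \left(-3\right) = -12 - 3 m$)
$V{\left(C \right)} = \frac{1}{-12 - 2 C}$ ($V{\left(C \right)} = \frac{1}{C - \left(12 + 3 C\right)} = \frac{1}{-12 - 2 C}$)
$\left(9 + V{\left(-18 \right)}\right)^{2} = \left(9 - \frac{1}{12 + 2 \left(-18\right)}\right)^{2} = \left(9 - \frac{1}{12 - 36}\right)^{2} = \left(9 - \frac{1}{-24}\right)^{2} = \left(9 - - \frac{1}{24}\right)^{2} = \left(9 + \frac{1}{24}\right)^{2} = \left(\frac{217}{24}\right)^{2} = \frac{47089}{576}$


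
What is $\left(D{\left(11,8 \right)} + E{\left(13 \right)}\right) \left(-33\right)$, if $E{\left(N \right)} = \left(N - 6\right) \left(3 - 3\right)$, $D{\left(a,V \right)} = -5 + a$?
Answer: $-198$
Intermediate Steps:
$E{\left(N \right)} = 0$ ($E{\left(N \right)} = \left(-6 + N\right) 0 = 0$)
$\left(D{\left(11,8 \right)} + E{\left(13 \right)}\right) \left(-33\right) = \left(\left(-5 + 11\right) + 0\right) \left(-33\right) = \left(6 + 0\right) \left(-33\right) = 6 \left(-33\right) = -198$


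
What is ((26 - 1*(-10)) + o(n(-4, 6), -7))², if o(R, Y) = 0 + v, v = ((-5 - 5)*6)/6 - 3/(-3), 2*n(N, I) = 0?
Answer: 729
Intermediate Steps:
n(N, I) = 0 (n(N, I) = (½)*0 = 0)
v = -9 (v = -10*6*(⅙) - 3*(-⅓) = -60*⅙ + 1 = -10 + 1 = -9)
o(R, Y) = -9 (o(R, Y) = 0 - 9 = -9)
((26 - 1*(-10)) + o(n(-4, 6), -7))² = ((26 - 1*(-10)) - 9)² = ((26 + 10) - 9)² = (36 - 9)² = 27² = 729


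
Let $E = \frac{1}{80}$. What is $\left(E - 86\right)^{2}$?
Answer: $\frac{47320641}{6400} \approx 7393.9$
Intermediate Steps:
$E = \frac{1}{80} \approx 0.0125$
$\left(E - 86\right)^{2} = \left(\frac{1}{80} - 86\right)^{2} = \left(- \frac{6879}{80}\right)^{2} = \frac{47320641}{6400}$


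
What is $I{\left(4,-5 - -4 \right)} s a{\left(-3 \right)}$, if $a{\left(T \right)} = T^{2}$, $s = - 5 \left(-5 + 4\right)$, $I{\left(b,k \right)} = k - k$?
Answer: $0$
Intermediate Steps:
$I{\left(b,k \right)} = 0$
$s = 5$ ($s = \left(-5\right) \left(-1\right) = 5$)
$I{\left(4,-5 - -4 \right)} s a{\left(-3 \right)} = 0 \cdot 5 \left(-3\right)^{2} = 0 \cdot 9 = 0$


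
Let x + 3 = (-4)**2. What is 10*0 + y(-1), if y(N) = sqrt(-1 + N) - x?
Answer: -13 + I*sqrt(2) ≈ -13.0 + 1.4142*I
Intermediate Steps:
x = 13 (x = -3 + (-4)**2 = -3 + 16 = 13)
y(N) = -13 + sqrt(-1 + N) (y(N) = sqrt(-1 + N) - 1*13 = sqrt(-1 + N) - 13 = -13 + sqrt(-1 + N))
10*0 + y(-1) = 10*0 + (-13 + sqrt(-1 - 1)) = 0 + (-13 + sqrt(-2)) = 0 + (-13 + I*sqrt(2)) = -13 + I*sqrt(2)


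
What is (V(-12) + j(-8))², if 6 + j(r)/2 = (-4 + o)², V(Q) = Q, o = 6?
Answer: 256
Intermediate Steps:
j(r) = -4 (j(r) = -12 + 2*(-4 + 6)² = -12 + 2*2² = -12 + 2*4 = -12 + 8 = -4)
(V(-12) + j(-8))² = (-12 - 4)² = (-16)² = 256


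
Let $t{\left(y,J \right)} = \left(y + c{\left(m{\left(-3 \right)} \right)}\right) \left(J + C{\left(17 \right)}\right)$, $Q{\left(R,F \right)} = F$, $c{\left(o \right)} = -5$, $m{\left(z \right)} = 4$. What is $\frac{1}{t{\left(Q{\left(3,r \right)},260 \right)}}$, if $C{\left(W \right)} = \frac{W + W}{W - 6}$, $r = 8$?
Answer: $\frac{11}{8682} \approx 0.001267$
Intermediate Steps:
$C{\left(W \right)} = \frac{2 W}{-6 + W}$
$t{\left(y,J \right)} = \left(-5 + y\right) \left(\frac{34}{11} + J\right)$ ($t{\left(y,J \right)} = \left(y - 5\right) \left(J + 2 \cdot 17 \frac{1}{-6 + 17}\right) = \left(-5 + y\right) \left(J + 2 \cdot 17 \cdot \frac{1}{11}\right) = \left(-5 + y\right) \left(J + \frac{34}{11}\right) = \left(-5 + y\right) \left(\frac{34}{11} + J\right)$)
$\frac{1}{t{\left(Q{\left(3,r \right)},260 \right)}} = \frac{1}{- \frac{170}{11} - 1300 + \frac{34}{11} \cdot 8 + 260 \cdot 8} = \frac{1}{- \frac{170}{11} - 1300 + \frac{272}{11} + 2080} = \frac{1}{\frac{8682}{11}} = \frac{11}{8682}$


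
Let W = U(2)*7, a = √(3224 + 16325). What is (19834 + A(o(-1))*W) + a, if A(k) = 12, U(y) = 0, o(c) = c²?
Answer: 19834 + √19549 ≈ 19974.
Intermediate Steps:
a = √19549 ≈ 139.82
W = 0 (W = 0*7 = 0)
(19834 + A(o(-1))*W) + a = (19834 + 12*0) + √19549 = (19834 + 0) + √19549 = 19834 + √19549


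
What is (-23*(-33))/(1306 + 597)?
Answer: 69/173 ≈ 0.39884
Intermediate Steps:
(-23*(-33))/(1306 + 597) = 759/1903 = 759*(1/1903) = 69/173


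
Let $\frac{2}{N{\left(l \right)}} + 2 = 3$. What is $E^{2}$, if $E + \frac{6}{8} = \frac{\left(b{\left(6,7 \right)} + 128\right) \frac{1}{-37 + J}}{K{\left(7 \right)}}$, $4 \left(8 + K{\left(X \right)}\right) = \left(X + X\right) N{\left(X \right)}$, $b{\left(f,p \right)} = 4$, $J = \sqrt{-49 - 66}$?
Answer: $\frac{9 \left(- 139 \sqrt{115} + 9603 i\right)}{16 \left(37 \sqrt{115} + 627 i\right)} \approx 5.5473 + 4.8478 i$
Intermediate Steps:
$J = i \sqrt{115}$ ($J = \sqrt{-115} = i \sqrt{115} \approx 10.724 i$)
$N{\left(l \right)} = 2$ ($N{\left(l \right)} = \frac{2}{-2 + 3} = \frac{2}{1} = 2 \cdot 1 = 2$)
$K{\left(X \right)} = -8 + X$ ($K{\left(X \right)} = -8 + \frac{\left(X + X\right) 2}{4} = -8 + \frac{2 X 2}{4} = -8 + \frac{4 X}{4} = -8 + X$)
$E = - \frac{3}{4} - \frac{132}{-37 + i \sqrt{115}}$ ($E = - \frac{3}{4} + \frac{\left(4 + 128\right) \frac{1}{-37 + i \sqrt{115}}}{-8 + 7} = - \frac{3}{4} + \frac{132 \frac{1}{-37 + i \sqrt{115}}}{-1} = - \frac{3}{4} + \frac{132}{-37 + i \sqrt{115}} \left(-1\right) = - \frac{3}{4} - \frac{132}{-37 + i \sqrt{115}} \approx 2.5411 + 0.95387 i$)
$E^{2} = \left(\frac{3771}{1484} + \frac{33 i \sqrt{115}}{371}\right)^{2}$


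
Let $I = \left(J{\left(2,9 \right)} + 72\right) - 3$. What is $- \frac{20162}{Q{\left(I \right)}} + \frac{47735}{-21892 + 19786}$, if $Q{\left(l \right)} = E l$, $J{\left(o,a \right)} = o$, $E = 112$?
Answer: $- \frac{105512473}{4186728} \approx -25.202$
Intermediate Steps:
$I = 71$ ($I = \left(2 + 72\right) - 3 = 74 - 3 = 71$)
$Q{\left(l \right)} = 112 l$
$- \frac{20162}{Q{\left(I \right)}} + \frac{47735}{-21892 + 19786} = - \frac{20162}{112 \cdot 71} + \frac{47735}{-21892 + 19786} = - \frac{20162}{7952} + \frac{47735}{-2106} = \left(-20162\right) \frac{1}{7952} + 47735 \left(- \frac{1}{2106}\right) = - \frac{10081}{3976} - \frac{47735}{2106} = - \frac{105512473}{4186728}$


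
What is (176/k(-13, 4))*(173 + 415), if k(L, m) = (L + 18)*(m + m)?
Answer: 12936/5 ≈ 2587.2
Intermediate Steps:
k(L, m) = 2*m*(18 + L) (k(L, m) = (18 + L)*(2*m) = 2*m*(18 + L))
(176/k(-13, 4))*(173 + 415) = (176/((2*4*(18 - 13))))*(173 + 415) = (176/((2*4*5)))*588 = (176/40)*588 = (176*(1/40))*588 = (22/5)*588 = 12936/5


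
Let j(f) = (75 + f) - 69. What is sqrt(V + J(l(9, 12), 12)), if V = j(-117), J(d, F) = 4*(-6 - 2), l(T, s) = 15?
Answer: I*sqrt(143) ≈ 11.958*I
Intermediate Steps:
J(d, F) = -32 (J(d, F) = 4*(-8) = -32)
j(f) = 6 + f
V = -111 (V = 6 - 117 = -111)
sqrt(V + J(l(9, 12), 12)) = sqrt(-111 - 32) = sqrt(-143) = I*sqrt(143)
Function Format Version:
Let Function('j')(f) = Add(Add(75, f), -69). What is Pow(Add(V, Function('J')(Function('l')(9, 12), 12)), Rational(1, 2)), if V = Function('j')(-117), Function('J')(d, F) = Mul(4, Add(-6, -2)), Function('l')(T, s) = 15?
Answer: Mul(I, Pow(143, Rational(1, 2))) ≈ Mul(11.958, I)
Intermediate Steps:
Function('J')(d, F) = -32 (Function('J')(d, F) = Mul(4, -8) = -32)
Function('j')(f) = Add(6, f)
V = -111 (V = Add(6, -117) = -111)
Pow(Add(V, Function('J')(Function('l')(9, 12), 12)), Rational(1, 2)) = Pow(Add(-111, -32), Rational(1, 2)) = Pow(-143, Rational(1, 2)) = Mul(I, Pow(143, Rational(1, 2)))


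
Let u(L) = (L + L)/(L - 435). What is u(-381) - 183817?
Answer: -24998985/136 ≈ -1.8382e+5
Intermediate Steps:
u(L) = 2*L/(-435 + L) (u(L) = (2*L)/(-435 + L) = 2*L/(-435 + L))
u(-381) - 183817 = 2*(-381)/(-435 - 381) - 183817 = 2*(-381)/(-816) - 183817 = 2*(-381)*(-1/816) - 183817 = 127/136 - 183817 = -24998985/136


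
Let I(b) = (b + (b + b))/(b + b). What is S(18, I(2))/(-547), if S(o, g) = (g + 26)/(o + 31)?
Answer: -55/53606 ≈ -0.0010260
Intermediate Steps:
I(b) = 3/2 (I(b) = (b + 2*b)/((2*b)) = (3*b)*(1/(2*b)) = 3/2)
S(o, g) = (26 + g)/(31 + o)
S(18, I(2))/(-547) = ((26 + 3/2)/(31 + 18))/(-547) = ((55/2)/49)*(-1/547) = ((1/49)*(55/2))*(-1/547) = (55/98)*(-1/547) = -55/53606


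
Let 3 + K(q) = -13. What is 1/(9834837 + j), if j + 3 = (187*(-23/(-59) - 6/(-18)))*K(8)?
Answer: 177/1740382642 ≈ 1.0170e-7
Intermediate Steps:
K(q) = -16 (K(q) = -3 - 13 = -16)
j = -383507/177 (j = -3 + (187*(-23/(-59) - 6/(-18)))*(-16) = -3 + (187*(-23*(-1/59) - 6*(-1/18)))*(-16) = -3 + (187*(23/59 + 1/3))*(-16) = -3 + (187*(128/177))*(-16) = -3 + (23936/177)*(-16) = -3 - 382976/177 = -383507/177 ≈ -2166.7)
1/(9834837 + j) = 1/(9834837 - 383507/177) = 1/(1740382642/177) = 177/1740382642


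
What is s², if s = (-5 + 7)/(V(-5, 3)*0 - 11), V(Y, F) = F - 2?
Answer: 4/121 ≈ 0.033058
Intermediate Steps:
V(Y, F) = -2 + F
s = -2/11 (s = (-5 + 7)/((-2 + 3)*0 - 11) = 2/(1*0 - 11) = 2/(0 - 11) = 2/(-11) = 2*(-1/11) = -2/11 ≈ -0.18182)
s² = (-2/11)² = 4/121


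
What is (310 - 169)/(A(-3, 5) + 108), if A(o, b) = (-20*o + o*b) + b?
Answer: 141/158 ≈ 0.89240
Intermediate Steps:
A(o, b) = b - 20*o + b*o (A(o, b) = (-20*o + b*o) + b = b - 20*o + b*o)
(310 - 169)/(A(-3, 5) + 108) = (310 - 169)/((5 - 20*(-3) + 5*(-3)) + 108) = 141/((5 + 60 - 15) + 108) = 141/(50 + 108) = 141/158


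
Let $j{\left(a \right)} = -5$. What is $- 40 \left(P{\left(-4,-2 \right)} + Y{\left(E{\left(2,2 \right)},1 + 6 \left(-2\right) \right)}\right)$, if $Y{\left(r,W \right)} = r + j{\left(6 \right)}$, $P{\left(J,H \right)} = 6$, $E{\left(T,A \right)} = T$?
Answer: $-120$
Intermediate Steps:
$Y{\left(r,W \right)} = -5 + r$ ($Y{\left(r,W \right)} = r - 5 = -5 + r$)
$- 40 \left(P{\left(-4,-2 \right)} + Y{\left(E{\left(2,2 \right)},1 + 6 \left(-2\right) \right)}\right) = - 40 \left(6 + \left(-5 + 2\right)\right) = - 40 \left(6 - 3\right) = \left(-40\right) 3 = -120$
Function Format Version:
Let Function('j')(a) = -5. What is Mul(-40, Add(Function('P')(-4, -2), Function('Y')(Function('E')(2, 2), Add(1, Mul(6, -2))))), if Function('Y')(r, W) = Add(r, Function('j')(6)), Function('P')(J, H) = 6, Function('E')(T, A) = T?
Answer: -120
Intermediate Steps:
Function('Y')(r, W) = Add(-5, r) (Function('Y')(r, W) = Add(r, -5) = Add(-5, r))
Mul(-40, Add(Function('P')(-4, -2), Function('Y')(Function('E')(2, 2), Add(1, Mul(6, -2))))) = Mul(-40, Add(6, Add(-5, 2))) = Mul(-40, Add(6, -3)) = Mul(-40, 3) = -120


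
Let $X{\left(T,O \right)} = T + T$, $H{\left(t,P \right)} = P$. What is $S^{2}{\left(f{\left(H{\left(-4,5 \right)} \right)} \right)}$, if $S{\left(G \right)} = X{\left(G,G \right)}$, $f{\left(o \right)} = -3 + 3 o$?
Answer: $576$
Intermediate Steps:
$X{\left(T,O \right)} = 2 T$
$S{\left(G \right)} = 2 G$
$S^{2}{\left(f{\left(H{\left(-4,5 \right)} \right)} \right)} = \left(2 \left(-3 + 3 \cdot 5\right)\right)^{2} = \left(2 \left(-3 + 15\right)\right)^{2} = \left(2 \cdot 12\right)^{2} = 24^{2} = 576$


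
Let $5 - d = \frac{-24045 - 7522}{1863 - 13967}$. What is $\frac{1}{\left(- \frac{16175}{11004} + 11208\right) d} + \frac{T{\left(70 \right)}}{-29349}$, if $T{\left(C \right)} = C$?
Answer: $- \frac{1607961030662}{684884268339093} \approx -0.0023478$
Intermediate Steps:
$d = \frac{28953}{12104}$ ($d = 5 - \frac{-24045 - 7522}{1863 - 13967} = 5 - - \frac{31567}{-12104} = 5 - \left(-31567\right) \left(- \frac{1}{12104}\right) = 5 - \frac{31567}{12104} = \frac{28953}{12104} \approx 2.392$)
$\frac{1}{\left(- \frac{16175}{11004} + 11208\right) d} + \frac{T{\left(70 \right)}}{-29349} = \frac{1}{\left(- \frac{16175}{11004} + 11208\right) \frac{28953}{12104}} + \frac{70}{-29349} = \frac{1}{\left(-16175\right) \frac{1}{11004} + 11208} \cdot \frac{12104}{28953} + 70 \left(- \frac{1}{29349}\right) = \frac{1}{- \frac{16175}{11004} + 11208} \cdot \frac{12104}{28953} - \frac{70}{29349} = \frac{1}{\frac{123316657}{11004}} \cdot \frac{12104}{28953} - \frac{70}{29349} = \frac{11004}{123316657} \cdot \frac{12104}{28953} - \frac{70}{29349} = \frac{2611616}{70007591571} - \frac{70}{29349} = - \frac{1607961030662}{684884268339093}$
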